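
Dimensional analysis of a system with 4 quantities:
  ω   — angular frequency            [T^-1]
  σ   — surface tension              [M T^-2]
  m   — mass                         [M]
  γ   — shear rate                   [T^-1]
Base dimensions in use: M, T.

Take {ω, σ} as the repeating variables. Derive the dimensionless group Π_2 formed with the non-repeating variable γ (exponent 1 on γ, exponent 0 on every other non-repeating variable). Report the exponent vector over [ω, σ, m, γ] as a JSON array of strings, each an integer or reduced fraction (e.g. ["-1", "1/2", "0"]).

Write exponents as rows M,T / cols ω,σ,m,γ:
  M: [ 0  1  1  0]
  T: [-1 -2  0 -1]
Row reduction gives pivot columns ω,σ; rank = 2
Pivot set = {ω,σ}, free = {m,γ}
RREF:
  r0: [   1    0   -2    1]
  r1: [   0    1    1    0]
Fix exponent of γ at 1, m at 0; solve each RREF row for its pivot's exponent:
  r0: exp(ω) + (1)·1 = 0 ⇒ exp(ω) = -1
  r1: exp(σ) + (0)·1 = 0 ⇒ exp(σ) = 0
Π_2 = ω^-1 · γ

["-1", "0", "0", "1"]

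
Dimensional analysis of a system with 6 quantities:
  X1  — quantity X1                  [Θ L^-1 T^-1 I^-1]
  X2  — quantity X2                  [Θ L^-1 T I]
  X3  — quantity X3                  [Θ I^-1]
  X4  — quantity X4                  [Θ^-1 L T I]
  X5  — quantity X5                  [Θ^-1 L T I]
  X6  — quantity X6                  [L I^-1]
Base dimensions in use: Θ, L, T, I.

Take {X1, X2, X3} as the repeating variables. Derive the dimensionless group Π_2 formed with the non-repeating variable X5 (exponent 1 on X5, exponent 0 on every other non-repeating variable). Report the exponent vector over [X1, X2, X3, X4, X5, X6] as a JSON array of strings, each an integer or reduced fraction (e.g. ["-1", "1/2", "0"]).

["1", "0", "0", "0", "1", "0"]

Exponent matrix [Θ,L,T,I] × [X1,X2,X3,X4,X5,X6]:
  Θ: [ 1  1  1 -1 -1  0]
  L: [-1 -1  0  1  1  1]
  T: [-1  1  0  1  1  0]
  I: [-1  1 -1  1  1 -1]
Row reduction gives pivot columns X1,X2,X3; rank = 3
Pivot set = {X1,X2,X3}, free = {X4,X5,X6}
RREF:
  r0: [   1    0    0   -1   -1 -1/2]
  r1: [   0    1    0    0    0 -1/2]
  r2: [   0    0    1    0    0    1]
  r3: [   0    0    0    0    0    0]
Fix exponent of X5 at 1, X4 at 0, X6 at 0; solve each RREF row for its pivot's exponent:
  r0: exp(X1) + (-1)·1 = 0 ⇒ exp(X1) = 1
  r1: exp(X2) + (0)·1 = 0 ⇒ exp(X2) = 0
  r2: exp(X3) + (0)·1 = 0 ⇒ exp(X3) = 0
Π_2 = X1 · X5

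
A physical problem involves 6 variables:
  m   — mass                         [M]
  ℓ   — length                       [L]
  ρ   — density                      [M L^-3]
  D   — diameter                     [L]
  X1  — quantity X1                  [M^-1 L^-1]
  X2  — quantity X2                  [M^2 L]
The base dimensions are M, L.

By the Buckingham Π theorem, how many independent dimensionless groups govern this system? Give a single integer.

Dimensional matrix (M×L by m×ℓ×ρ×D×X1×X2):
  M: [ 1  0  1  0 -1  2]
  L: [ 0  1 -3  1 -1  1]
Echelon form has 2 nonzero rows (pivots: m,ℓ)
6 vars − rank 2 = 4 Π groups

4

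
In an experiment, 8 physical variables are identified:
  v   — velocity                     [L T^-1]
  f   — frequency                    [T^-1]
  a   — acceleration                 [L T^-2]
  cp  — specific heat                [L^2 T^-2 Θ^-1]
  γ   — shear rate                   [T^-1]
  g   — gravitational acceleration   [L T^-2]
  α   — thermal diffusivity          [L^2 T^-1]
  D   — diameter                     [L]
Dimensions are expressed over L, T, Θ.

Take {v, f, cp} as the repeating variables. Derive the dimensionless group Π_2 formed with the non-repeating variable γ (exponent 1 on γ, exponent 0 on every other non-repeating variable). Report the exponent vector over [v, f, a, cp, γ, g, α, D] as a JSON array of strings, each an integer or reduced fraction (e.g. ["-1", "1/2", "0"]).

["0", "-1", "0", "0", "1", "0", "0", "0"]

Write exponents as rows L,T,Θ / cols v,f,a,cp,γ,g,α,D:
  L: [ 1  0  1  2  0  1  2  1]
  T: [-1 -1 -2 -2 -1 -2 -1  0]
  Θ: [ 0  0  0 -1  0  0  0  0]
Row reduction gives pivot columns v,f,cp; rank = 3
Repeat: v,f,cp; free: a,γ,g,α,D
RREF:
  r0: [   1    0    1    0    0    1    2    1]
  r1: [   0    1    1    0    1    1   -1   -1]
  r2: [   0    0    0    1    0    0    0    0]
Fix exponent of γ at 1, a at 0, g at 0, α at 0, D at 0; solve each RREF row for its pivot's exponent:
  r0: exp(v) + (0)·1 = 0 ⇒ exp(v) = 0
  r1: exp(f) + (1)·1 = 0 ⇒ exp(f) = -1
  r2: exp(cp) + (0)·1 = 0 ⇒ exp(cp) = 0
Π_2 = f^-1 · γ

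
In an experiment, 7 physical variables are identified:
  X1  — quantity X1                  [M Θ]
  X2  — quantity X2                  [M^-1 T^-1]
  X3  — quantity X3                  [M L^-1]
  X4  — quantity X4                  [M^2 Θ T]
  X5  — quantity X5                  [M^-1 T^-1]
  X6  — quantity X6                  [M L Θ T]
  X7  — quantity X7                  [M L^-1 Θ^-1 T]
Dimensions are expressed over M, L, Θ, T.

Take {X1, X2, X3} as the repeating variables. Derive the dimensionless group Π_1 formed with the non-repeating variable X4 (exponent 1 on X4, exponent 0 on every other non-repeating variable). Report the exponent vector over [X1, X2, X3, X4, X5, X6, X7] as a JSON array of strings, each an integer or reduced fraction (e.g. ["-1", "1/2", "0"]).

Dimensional matrix (M×L×Θ×T by X1×X2×X3×X4×X5×X6×X7):
  M: [ 1 -1  1  2 -1  1  1]
  L: [ 0  0 -1  0  0  1 -1]
  Θ: [ 1  0  0  1  0  1 -1]
  T: [ 0 -1  0  1 -1  1  1]
RREF → pivots at {X1,X2,X3} ⇒ r = 3
Repeat: X1,X2,X3; free: X4,X5,X6,X7
RREF:
  r0: [   1    0    0    1    0    1   -1]
  r1: [   0    1    0   -1    1   -1   -1]
  r2: [   0    0    1    0    0   -1    1]
  r3: [   0    0    0    0    0    0    0]
Fix exponent of X4 at 1, X5 at 0, X6 at 0, X7 at 0; solve each RREF row for its pivot's exponent:
  r0: exp(X1) + (1)·1 = 0 ⇒ exp(X1) = -1
  r1: exp(X2) + (-1)·1 = 0 ⇒ exp(X2) = 1
  r2: exp(X3) + (0)·1 = 0 ⇒ exp(X3) = 0
Π_1 = X1^-1 · X2 · X4

["-1", "1", "0", "1", "0", "0", "0"]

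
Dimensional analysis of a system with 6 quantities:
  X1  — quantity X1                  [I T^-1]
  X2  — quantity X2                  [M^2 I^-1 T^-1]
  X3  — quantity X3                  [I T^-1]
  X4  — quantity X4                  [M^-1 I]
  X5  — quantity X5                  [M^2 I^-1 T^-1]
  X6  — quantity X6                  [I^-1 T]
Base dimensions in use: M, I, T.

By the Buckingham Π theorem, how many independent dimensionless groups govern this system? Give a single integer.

4

Write exponents as rows M,I,T / cols X1,X2,X3,X4,X5,X6:
  M: [ 0  2  0 -1  2  0]
  I: [ 1 -1  1  1 -1 -1]
  T: [-1 -1 -1  0 -1  1]
Echelon form has 2 nonzero rows (pivots: X1,X2)
Π count = n − r = 6 − 2 = 4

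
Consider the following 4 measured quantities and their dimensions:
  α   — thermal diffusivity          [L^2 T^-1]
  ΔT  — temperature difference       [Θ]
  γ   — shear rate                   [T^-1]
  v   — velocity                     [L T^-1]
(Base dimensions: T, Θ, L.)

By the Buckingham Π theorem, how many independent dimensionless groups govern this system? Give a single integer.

1

Dimensional matrix (T×Θ×L by α×ΔT×γ×v):
  T: [-1  0 -1 -1]
  Θ: [ 0  1  0  0]
  L: [ 2  0  0  1]
Echelon form has 3 nonzero rows (pivots: α,ΔT,γ)
4 vars − rank 3 = 1 Π group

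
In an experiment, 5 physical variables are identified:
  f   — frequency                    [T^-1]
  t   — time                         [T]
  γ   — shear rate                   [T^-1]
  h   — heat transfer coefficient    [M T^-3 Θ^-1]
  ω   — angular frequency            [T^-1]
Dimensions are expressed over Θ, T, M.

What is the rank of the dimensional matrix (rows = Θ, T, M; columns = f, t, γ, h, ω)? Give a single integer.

2

Write exponents as rows Θ,T,M / cols f,t,γ,h,ω:
  Θ: [ 0  0  0 -1  0]
  T: [-1  1 -1 -3 -1]
  M: [ 0  0  0  1  0]
Row reduction gives pivot columns f,h; rank = 2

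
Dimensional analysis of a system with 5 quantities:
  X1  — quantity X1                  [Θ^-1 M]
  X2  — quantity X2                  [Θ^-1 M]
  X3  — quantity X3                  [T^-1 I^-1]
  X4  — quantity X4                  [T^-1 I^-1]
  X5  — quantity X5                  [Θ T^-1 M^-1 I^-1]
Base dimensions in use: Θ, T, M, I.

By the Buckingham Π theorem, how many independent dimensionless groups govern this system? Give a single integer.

3

Write exponents as rows Θ,T,M,I / cols X1,X2,X3,X4,X5:
  Θ: [-1 -1  0  0  1]
  T: [ 0  0 -1 -1 -1]
  M: [ 1  1  0  0 -1]
  I: [ 0  0 -1 -1 -1]
Echelon form has 2 nonzero rows (pivots: X1,X3)
Π count = n − r = 5 − 2 = 3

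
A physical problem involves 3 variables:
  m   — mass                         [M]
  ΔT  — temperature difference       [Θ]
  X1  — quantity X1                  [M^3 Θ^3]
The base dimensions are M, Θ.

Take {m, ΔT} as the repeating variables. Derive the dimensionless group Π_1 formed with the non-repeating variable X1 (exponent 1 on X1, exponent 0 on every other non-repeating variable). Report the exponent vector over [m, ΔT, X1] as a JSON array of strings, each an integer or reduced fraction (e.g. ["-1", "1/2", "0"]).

Write exponents as rows M,Θ / cols m,ΔT,X1:
  M: [ 1  0  3]
  Θ: [ 0  1  3]
Echelon form has 2 nonzero rows (pivots: m,ΔT)
Pivot set = {m,ΔT}, free = {X1}
RREF:
  r0: [   1    0    3]
  r1: [   0    1    3]
Fix exponent of X1 at 1; solve each RREF row for its pivot's exponent:
  r0: exp(m) + (3)·1 = 0 ⇒ exp(m) = -3
  r1: exp(ΔT) + (3)·1 = 0 ⇒ exp(ΔT) = -3
Π_1 = m^-3 · ΔT^-3 · X1

["-3", "-3", "1"]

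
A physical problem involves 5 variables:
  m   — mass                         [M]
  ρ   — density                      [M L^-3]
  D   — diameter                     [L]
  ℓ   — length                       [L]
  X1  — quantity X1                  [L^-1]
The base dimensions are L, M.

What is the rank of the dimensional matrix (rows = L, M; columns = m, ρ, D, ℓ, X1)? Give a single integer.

Write exponents as rows L,M / cols m,ρ,D,ℓ,X1:
  L: [ 0 -3  1  1 -1]
  M: [ 1  1  0  0  0]
Echelon form has 2 nonzero rows (pivots: m,ρ)

2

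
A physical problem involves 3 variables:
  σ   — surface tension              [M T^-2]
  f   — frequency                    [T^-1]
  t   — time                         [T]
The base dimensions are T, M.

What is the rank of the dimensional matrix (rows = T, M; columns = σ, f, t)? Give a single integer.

2

Exponent matrix [T,M] × [σ,f,t]:
  T: [-2 -1  1]
  M: [ 1  0  0]
Row reduction gives pivot columns σ,f; rank = 2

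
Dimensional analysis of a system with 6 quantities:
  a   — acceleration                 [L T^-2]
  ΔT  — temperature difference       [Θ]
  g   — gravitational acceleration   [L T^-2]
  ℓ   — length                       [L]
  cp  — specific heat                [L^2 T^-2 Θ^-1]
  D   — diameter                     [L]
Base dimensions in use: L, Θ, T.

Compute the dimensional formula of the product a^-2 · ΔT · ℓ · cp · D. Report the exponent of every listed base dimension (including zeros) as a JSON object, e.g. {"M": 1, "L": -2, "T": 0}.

Write exponents as rows L,Θ,T / cols a,ΔT,g,ℓ,cp,D:
  L: [ 1  0  1  1  2  1]
  Θ: [ 0  1  0  0 -1  0]
  T: [-2  0 -2  0 -2  0]
  [L]: (-2)·1+(1)·0+(1)·1+(1)·2+(1)·1 = 2
  [Θ]: (-2)·0+(1)·1+(1)·0+(1)·-1+(1)·0 = 0
  [T]: (-2)·-2+(1)·0+(1)·0+(1)·-2+(1)·0 = 2
⇒ L^2 T^2

{"L": 2, "Θ": 0, "T": 2}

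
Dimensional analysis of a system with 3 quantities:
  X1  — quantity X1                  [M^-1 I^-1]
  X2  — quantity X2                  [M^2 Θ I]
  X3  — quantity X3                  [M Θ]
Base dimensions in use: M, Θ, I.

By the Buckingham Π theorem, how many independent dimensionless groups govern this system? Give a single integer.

1

Write exponents as rows M,Θ,I / cols X1,X2,X3:
  M: [-1  2  1]
  Θ: [ 0  1  1]
  I: [-1  1  0]
Row reduction gives pivot columns X1,X2; rank = 2
3 vars − rank 2 = 1 Π group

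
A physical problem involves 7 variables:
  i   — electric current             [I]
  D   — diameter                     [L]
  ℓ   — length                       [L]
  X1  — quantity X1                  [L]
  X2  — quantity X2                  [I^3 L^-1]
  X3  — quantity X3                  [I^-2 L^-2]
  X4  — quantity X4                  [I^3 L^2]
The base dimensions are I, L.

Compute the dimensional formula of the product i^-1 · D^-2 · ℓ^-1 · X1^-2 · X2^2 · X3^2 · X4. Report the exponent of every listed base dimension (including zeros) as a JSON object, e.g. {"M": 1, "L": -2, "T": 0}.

{"I": 4, "L": -9}

Dimensional matrix (I×L by i×D×ℓ×X1×X2×X3×X4):
  I: [ 1  0  0  0  3 -2  3]
  L: [ 0  1  1  1 -1 -2  2]
  [I]: (-1)·1+(-2)·0+(-1)·0+(-2)·0+(2)·3+(2)·-2+(1)·3 = 4
  [L]: (-1)·0+(-2)·1+(-1)·1+(-2)·1+(2)·-1+(2)·-2+(1)·2 = -9
⇒ I^4 L^-9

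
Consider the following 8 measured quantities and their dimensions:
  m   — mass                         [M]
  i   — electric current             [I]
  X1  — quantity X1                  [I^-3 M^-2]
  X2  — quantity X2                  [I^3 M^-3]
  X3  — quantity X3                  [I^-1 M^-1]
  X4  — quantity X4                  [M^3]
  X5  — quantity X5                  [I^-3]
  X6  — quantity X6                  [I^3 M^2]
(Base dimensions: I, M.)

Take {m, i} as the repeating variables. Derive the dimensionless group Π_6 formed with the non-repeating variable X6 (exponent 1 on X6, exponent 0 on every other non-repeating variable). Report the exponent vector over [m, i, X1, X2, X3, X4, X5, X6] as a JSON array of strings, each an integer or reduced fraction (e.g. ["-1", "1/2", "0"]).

Dimensional matrix (I×M by m×i×X1×X2×X3×X4×X5×X6):
  I: [ 0  1 -3  3 -1  0 -3  3]
  M: [ 1  0 -2 -3 -1  3  0  2]
RREF → pivots at {m,i} ⇒ r = 2
Repeat: m,i; free: X1,X2,X3,X4,X5,X6
RREF:
  r0: [   1    0   -2   -3   -1    3    0    2]
  r1: [   0    1   -3    3   -1    0   -3    3]
Fix exponent of X6 at 1, X1 at 0, X2 at 0, X3 at 0, X4 at 0, X5 at 0; solve each RREF row for its pivot's exponent:
  r0: exp(m) + (2)·1 = 0 ⇒ exp(m) = -2
  r1: exp(i) + (3)·1 = 0 ⇒ exp(i) = -3
Π_6 = m^-2 · i^-3 · X6

["-2", "-3", "0", "0", "0", "0", "0", "1"]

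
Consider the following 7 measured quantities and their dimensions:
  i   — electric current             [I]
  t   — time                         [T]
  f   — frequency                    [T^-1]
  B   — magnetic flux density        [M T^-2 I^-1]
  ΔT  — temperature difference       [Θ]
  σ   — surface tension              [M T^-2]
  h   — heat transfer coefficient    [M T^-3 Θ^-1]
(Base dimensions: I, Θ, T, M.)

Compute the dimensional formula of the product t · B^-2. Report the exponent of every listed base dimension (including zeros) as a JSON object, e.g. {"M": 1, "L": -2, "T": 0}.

{"I": 2, "Θ": 0, "T": 5, "M": -2}

Exponent matrix [I,Θ,T,M] × [i,t,f,B,ΔT,σ,h]:
  I: [ 1  0  0 -1  0  0  0]
  Θ: [ 0  0  0  0  1  0 -1]
  T: [ 0  1 -1 -2  0 -2 -3]
  M: [ 0  0  0  1  0  1  1]
  [I]: (1)·0+(-2)·-1 = 2
  [Θ]: (1)·0+(-2)·0 = 0
  [T]: (1)·1+(-2)·-2 = 5
  [M]: (1)·0+(-2)·1 = -2
⇒ I^2 T^5 M^-2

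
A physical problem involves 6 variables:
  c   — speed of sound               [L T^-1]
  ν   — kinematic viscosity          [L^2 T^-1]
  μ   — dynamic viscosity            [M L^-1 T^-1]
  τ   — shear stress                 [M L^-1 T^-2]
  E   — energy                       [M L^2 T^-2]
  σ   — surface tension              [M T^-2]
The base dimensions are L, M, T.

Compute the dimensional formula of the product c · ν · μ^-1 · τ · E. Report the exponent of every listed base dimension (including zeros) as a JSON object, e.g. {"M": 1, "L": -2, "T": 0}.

Dimensional matrix (L×M×T by c×ν×μ×τ×E×σ):
  L: [ 1  2 -1 -1  2  0]
  M: [ 0  0  1  1  1  1]
  T: [-1 -1 -1 -2 -2 -2]
  [L]: (1)·1+(1)·2+(-1)·-1+(1)·-1+(1)·2 = 5
  [M]: (1)·0+(1)·0+(-1)·1+(1)·1+(1)·1 = 1
  [T]: (1)·-1+(1)·-1+(-1)·-1+(1)·-2+(1)·-2 = -5
⇒ L^5 M T^-5

{"L": 5, "M": 1, "T": -5}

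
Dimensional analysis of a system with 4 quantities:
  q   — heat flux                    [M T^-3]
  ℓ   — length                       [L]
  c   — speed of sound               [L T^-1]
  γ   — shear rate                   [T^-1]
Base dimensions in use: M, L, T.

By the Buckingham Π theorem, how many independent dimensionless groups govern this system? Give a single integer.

Write exponents as rows M,L,T / cols q,ℓ,c,γ:
  M: [ 1  0  0  0]
  L: [ 0  1  1  0]
  T: [-3  0 -1 -1]
Row reduction gives pivot columns q,ℓ,c; rank = 3
Π count = n − r = 4 − 3 = 1

1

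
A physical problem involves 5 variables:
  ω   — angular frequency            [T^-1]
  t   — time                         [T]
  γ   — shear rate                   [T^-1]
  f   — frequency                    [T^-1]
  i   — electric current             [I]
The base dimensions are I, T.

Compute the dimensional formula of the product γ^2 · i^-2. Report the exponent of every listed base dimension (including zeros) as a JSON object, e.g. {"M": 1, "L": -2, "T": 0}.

Exponent matrix [I,T] × [ω,t,γ,f,i]:
  I: [ 0  0  0  0  1]
  T: [-1  1 -1 -1  0]
  [I]: (2)·0+(-2)·1 = -2
  [T]: (2)·-1+(-2)·0 = -2
⇒ I^-2 T^-2

{"I": -2, "T": -2}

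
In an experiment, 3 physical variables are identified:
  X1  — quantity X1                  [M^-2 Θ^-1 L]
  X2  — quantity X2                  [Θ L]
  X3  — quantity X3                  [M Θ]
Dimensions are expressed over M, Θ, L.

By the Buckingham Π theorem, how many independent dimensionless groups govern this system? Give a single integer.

1

Write exponents as rows M,Θ,L / cols X1,X2,X3:
  M: [-2  0  1]
  Θ: [-1  1  1]
  L: [ 1  1  0]
RREF → pivots at {X1,X2} ⇒ r = 2
n=3, r=2 ⇒ 1 dimensionless group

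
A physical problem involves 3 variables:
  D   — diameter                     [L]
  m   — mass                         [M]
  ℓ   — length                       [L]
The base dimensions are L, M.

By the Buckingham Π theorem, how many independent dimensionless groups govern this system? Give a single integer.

Dimensional matrix (L×M by D×m×ℓ):
  L: [ 1  0  1]
  M: [ 0  1  0]
Row reduction gives pivot columns D,m; rank = 2
Π count = n − r = 3 − 2 = 1

1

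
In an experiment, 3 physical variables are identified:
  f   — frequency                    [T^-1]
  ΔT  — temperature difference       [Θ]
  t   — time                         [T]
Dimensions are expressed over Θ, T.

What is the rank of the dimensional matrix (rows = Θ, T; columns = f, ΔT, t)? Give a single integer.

2

Write exponents as rows Θ,T / cols f,ΔT,t:
  Θ: [ 0  1  0]
  T: [-1  0  1]
Echelon form has 2 nonzero rows (pivots: f,ΔT)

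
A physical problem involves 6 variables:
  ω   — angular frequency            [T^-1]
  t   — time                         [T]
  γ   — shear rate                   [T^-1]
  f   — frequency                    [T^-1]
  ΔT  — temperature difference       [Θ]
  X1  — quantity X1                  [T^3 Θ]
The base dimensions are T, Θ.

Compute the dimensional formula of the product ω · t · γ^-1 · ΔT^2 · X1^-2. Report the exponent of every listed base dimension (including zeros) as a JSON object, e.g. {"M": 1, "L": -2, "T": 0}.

{"T": -5, "Θ": 0}

Dimensional matrix (T×Θ by ω×t×γ×f×ΔT×X1):
  T: [-1  1 -1 -1  0  3]
  Θ: [ 0  0  0  0  1  1]
  [T]: (1)·-1+(1)·1+(-1)·-1+(2)·0+(-2)·3 = -5
  [Θ]: (1)·0+(1)·0+(-1)·0+(2)·1+(-2)·1 = 0
⇒ T^-5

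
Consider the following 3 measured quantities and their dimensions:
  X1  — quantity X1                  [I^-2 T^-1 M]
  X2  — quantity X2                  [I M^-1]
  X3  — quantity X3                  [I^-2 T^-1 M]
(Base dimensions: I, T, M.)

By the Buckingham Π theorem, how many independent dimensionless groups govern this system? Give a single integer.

Dimensional matrix (I×T×M by X1×X2×X3):
  I: [-2  1 -2]
  T: [-1  0 -1]
  M: [ 1 -1  1]
Row reduction gives pivot columns X1,X2; rank = 2
3 vars − rank 2 = 1 Π group

1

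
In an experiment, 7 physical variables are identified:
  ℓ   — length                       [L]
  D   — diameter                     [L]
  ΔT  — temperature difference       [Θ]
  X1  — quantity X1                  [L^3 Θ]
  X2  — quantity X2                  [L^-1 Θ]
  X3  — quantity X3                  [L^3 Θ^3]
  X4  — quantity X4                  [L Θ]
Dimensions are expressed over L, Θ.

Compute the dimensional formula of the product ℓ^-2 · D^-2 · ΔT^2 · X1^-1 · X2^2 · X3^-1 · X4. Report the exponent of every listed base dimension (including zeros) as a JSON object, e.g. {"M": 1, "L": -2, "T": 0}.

{"L": -11, "Θ": 1}

Exponent matrix [L,Θ] × [ℓ,D,ΔT,X1,X2,X3,X4]:
  L: [ 1  1  0  3 -1  3  1]
  Θ: [ 0  0  1  1  1  3  1]
  [L]: (-2)·1+(-2)·1+(2)·0+(-1)·3+(2)·-1+(-1)·3+(1)·1 = -11
  [Θ]: (-2)·0+(-2)·0+(2)·1+(-1)·1+(2)·1+(-1)·3+(1)·1 = 1
⇒ L^-11 Θ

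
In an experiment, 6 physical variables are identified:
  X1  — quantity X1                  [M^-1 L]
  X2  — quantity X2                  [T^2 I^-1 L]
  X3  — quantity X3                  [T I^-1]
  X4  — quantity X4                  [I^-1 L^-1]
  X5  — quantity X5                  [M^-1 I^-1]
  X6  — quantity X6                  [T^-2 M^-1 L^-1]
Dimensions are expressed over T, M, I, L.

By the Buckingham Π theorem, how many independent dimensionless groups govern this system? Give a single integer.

Write exponents as rows T,M,I,L / cols X1,X2,X3,X4,X5,X6:
  T: [ 0  2  1  0  0 -2]
  M: [-1  0  0  0 -1 -1]
  I: [ 0 -1 -1 -1 -1  0]
  L: [ 1  1  0 -1  0 -1]
Row reduction gives pivot columns X1,X2,X3; rank = 3
n=6, r=3 ⇒ 3 dimensionless groups

3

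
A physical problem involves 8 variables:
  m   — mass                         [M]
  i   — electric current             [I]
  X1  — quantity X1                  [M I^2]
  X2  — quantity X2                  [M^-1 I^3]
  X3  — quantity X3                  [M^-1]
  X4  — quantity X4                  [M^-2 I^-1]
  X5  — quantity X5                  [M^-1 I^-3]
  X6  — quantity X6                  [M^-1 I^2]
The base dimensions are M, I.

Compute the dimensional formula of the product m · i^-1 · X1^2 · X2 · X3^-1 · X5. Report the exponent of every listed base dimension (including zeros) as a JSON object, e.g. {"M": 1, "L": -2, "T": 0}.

Dimensional matrix (M×I by m×i×X1×X2×X3×X4×X5×X6):
  M: [ 1  0  1 -1 -1 -2 -1 -1]
  I: [ 0  1  2  3  0 -1 -3  2]
  [M]: (1)·1+(-1)·0+(2)·1+(1)·-1+(-1)·-1+(1)·-1 = 2
  [I]: (1)·0+(-1)·1+(2)·2+(1)·3+(-1)·0+(1)·-3 = 3
⇒ M^2 I^3

{"M": 2, "I": 3}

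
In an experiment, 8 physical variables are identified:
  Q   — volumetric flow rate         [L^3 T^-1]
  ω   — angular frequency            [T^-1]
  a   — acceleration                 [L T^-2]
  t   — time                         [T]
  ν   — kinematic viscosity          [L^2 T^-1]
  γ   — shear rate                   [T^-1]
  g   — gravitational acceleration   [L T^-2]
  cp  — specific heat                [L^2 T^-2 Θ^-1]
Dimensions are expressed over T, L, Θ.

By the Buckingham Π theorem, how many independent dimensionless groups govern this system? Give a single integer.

5

Write exponents as rows T,L,Θ / cols Q,ω,a,t,ν,γ,g,cp:
  T: [-1 -1 -2  1 -1 -1 -2 -2]
  L: [ 3  0  1  0  2  0  1  2]
  Θ: [ 0  0  0  0  0  0  0 -1]
Echelon form has 3 nonzero rows (pivots: Q,ω,cp)
8 vars − rank 3 = 5 Π groups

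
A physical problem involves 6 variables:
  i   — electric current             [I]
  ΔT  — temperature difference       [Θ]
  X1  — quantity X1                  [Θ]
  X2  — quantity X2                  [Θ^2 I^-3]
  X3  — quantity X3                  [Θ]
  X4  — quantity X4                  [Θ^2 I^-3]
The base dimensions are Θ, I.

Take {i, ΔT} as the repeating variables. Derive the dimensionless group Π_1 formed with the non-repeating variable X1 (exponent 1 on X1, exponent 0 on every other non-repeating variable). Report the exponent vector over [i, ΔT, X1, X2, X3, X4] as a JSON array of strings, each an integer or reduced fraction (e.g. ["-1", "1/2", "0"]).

Dimensional matrix (Θ×I by i×ΔT×X1×X2×X3×X4):
  Θ: [ 0  1  1  2  1  2]
  I: [ 1  0  0 -3  0 -3]
RREF → pivots at {i,ΔT} ⇒ r = 2
Pivot set = {i,ΔT}, free = {X1,X2,X3,X4}
RREF:
  r0: [   1    0    0   -3    0   -3]
  r1: [   0    1    1    2    1    2]
Fix exponent of X1 at 1, X2 at 0, X3 at 0, X4 at 0; solve each RREF row for its pivot's exponent:
  r0: exp(i) + (0)·1 = 0 ⇒ exp(i) = 0
  r1: exp(ΔT) + (1)·1 = 0 ⇒ exp(ΔT) = -1
Π_1 = ΔT^-1 · X1

["0", "-1", "1", "0", "0", "0"]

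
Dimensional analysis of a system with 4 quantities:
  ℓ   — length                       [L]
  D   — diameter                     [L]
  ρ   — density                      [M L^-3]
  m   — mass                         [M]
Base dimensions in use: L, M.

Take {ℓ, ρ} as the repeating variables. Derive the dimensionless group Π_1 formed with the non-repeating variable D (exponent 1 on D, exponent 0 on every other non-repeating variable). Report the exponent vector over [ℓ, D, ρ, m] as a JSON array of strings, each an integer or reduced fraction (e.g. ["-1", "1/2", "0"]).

["-1", "1", "0", "0"]

Dimensional matrix (L×M by ℓ×D×ρ×m):
  L: [ 1  1 -3  0]
  M: [ 0  0  1  1]
RREF → pivots at {ℓ,ρ} ⇒ r = 2
Repeat: ℓ,ρ; free: D,m
RREF:
  r0: [   1    1    0    3]
  r1: [   0    0    1    1]
Fix exponent of D at 1, m at 0; solve each RREF row for its pivot's exponent:
  r0: exp(ℓ) + (1)·1 = 0 ⇒ exp(ℓ) = -1
  r1: exp(ρ) + (0)·1 = 0 ⇒ exp(ρ) = 0
Π_1 = ℓ^-1 · D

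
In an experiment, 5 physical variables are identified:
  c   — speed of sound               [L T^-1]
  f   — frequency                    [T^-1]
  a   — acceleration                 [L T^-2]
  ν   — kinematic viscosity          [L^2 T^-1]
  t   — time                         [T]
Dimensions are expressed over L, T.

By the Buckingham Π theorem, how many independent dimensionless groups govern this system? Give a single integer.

3

Dimensional matrix (L×T by c×f×a×ν×t):
  L: [ 1  0  1  2  0]
  T: [-1 -1 -2 -1  1]
Row reduction gives pivot columns c,f; rank = 2
5 vars − rank 2 = 3 Π groups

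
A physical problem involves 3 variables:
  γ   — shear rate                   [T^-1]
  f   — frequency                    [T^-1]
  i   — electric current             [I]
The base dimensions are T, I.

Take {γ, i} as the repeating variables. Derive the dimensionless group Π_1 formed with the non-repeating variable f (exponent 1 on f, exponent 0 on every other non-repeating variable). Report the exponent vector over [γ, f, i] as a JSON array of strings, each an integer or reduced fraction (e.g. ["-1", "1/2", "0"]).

["-1", "1", "0"]

Dimensional matrix (T×I by γ×f×i):
  T: [-1 -1  0]
  I: [ 0  0  1]
Echelon form has 2 nonzero rows (pivots: γ,i)
Repeat: γ,i; free: f
RREF:
  r0: [   1    1    0]
  r1: [   0    0    1]
Fix exponent of f at 1; solve each RREF row for its pivot's exponent:
  r0: exp(γ) + (1)·1 = 0 ⇒ exp(γ) = -1
  r1: exp(i) + (0)·1 = 0 ⇒ exp(i) = 0
Π_1 = γ^-1 · f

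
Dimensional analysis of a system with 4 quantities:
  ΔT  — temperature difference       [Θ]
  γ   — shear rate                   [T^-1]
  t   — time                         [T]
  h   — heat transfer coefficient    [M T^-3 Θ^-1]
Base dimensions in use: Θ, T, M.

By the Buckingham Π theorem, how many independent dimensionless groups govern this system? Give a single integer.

Write exponents as rows Θ,T,M / cols ΔT,γ,t,h:
  Θ: [ 1  0  0 -1]
  T: [ 0 -1  1 -3]
  M: [ 0  0  0  1]
RREF → pivots at {ΔT,γ,h} ⇒ r = 3
n=4, r=3 ⇒ 1 dimensionless group

1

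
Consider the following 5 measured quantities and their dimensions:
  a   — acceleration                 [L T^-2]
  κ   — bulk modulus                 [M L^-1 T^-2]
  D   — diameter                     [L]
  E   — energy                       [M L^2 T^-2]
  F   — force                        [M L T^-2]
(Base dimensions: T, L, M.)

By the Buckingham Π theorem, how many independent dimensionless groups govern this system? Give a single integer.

2

Write exponents as rows T,L,M / cols a,κ,D,E,F:
  T: [-2 -2  0 -2 -2]
  L: [ 1 -1  1  2  1]
  M: [ 0  1  0  1  1]
RREF → pivots at {a,κ,D} ⇒ r = 3
5 vars − rank 3 = 2 Π groups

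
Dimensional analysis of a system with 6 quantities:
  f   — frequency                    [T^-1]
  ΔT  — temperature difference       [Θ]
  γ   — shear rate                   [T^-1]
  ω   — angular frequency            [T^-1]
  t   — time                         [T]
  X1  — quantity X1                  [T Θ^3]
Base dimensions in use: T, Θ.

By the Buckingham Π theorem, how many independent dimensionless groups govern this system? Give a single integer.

4

Dimensional matrix (T×Θ by f×ΔT×γ×ω×t×X1):
  T: [-1  0 -1 -1  1  1]
  Θ: [ 0  1  0  0  0  3]
RREF → pivots at {f,ΔT} ⇒ r = 2
Π count = n − r = 6 − 2 = 4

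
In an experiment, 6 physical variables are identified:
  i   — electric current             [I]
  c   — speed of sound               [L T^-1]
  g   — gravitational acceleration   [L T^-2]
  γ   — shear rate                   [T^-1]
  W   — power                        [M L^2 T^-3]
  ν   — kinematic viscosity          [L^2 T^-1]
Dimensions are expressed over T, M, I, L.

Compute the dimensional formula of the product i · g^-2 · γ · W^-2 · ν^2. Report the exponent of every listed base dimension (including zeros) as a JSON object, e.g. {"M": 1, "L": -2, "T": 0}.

{"T": 7, "M": -2, "I": 1, "L": -2}

Exponent matrix [T,M,I,L] × [i,c,g,γ,W,ν]:
  T: [ 0 -1 -2 -1 -3 -1]
  M: [ 0  0  0  0  1  0]
  I: [ 1  0  0  0  0  0]
  L: [ 0  1  1  0  2  2]
  [T]: (1)·0+(-2)·-2+(1)·-1+(-2)·-3+(2)·-1 = 7
  [M]: (1)·0+(-2)·0+(1)·0+(-2)·1+(2)·0 = -2
  [I]: (1)·1+(-2)·0+(1)·0+(-2)·0+(2)·0 = 1
  [L]: (1)·0+(-2)·1+(1)·0+(-2)·2+(2)·2 = -2
⇒ T^7 M^-2 I L^-2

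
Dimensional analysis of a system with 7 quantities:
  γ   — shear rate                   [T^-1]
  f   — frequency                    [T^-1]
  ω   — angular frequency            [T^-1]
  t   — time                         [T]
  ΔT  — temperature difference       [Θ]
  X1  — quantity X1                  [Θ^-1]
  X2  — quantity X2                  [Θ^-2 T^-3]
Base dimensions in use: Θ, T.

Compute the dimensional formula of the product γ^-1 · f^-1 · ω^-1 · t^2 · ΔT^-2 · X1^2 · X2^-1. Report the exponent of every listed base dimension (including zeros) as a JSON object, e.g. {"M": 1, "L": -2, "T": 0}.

Dimensional matrix (Θ×T by γ×f×ω×t×ΔT×X1×X2):
  Θ: [ 0  0  0  0  1 -1 -2]
  T: [-1 -1 -1  1  0  0 -3]
  [Θ]: (-1)·0+(-1)·0+(-1)·0+(2)·0+(-2)·1+(2)·-1+(-1)·-2 = -2
  [T]: (-1)·-1+(-1)·-1+(-1)·-1+(2)·1+(-2)·0+(2)·0+(-1)·-3 = 8
⇒ Θ^-2 T^8

{"Θ": -2, "T": 8}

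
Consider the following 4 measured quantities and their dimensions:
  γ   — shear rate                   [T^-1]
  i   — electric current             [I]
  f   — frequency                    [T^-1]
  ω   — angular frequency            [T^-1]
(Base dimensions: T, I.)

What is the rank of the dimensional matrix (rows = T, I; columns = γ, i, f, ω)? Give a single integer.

2

Dimensional matrix (T×I by γ×i×f×ω):
  T: [-1  0 -1 -1]
  I: [ 0  1  0  0]
Row reduction gives pivot columns γ,i; rank = 2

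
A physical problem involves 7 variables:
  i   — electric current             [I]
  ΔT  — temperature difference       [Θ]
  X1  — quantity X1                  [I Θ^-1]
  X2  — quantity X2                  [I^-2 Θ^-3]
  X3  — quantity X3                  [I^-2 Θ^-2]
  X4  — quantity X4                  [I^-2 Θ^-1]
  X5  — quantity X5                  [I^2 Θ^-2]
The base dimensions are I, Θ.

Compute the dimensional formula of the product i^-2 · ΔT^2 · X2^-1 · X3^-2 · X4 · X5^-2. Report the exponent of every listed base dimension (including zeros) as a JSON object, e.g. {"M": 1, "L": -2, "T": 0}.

Dimensional matrix (I×Θ by i×ΔT×X1×X2×X3×X4×X5):
  I: [ 1  0  1 -2 -2 -2  2]
  Θ: [ 0  1 -1 -3 -2 -1 -2]
  [I]: (-2)·1+(2)·0+(-1)·-2+(-2)·-2+(1)·-2+(-2)·2 = -2
  [Θ]: (-2)·0+(2)·1+(-1)·-3+(-2)·-2+(1)·-1+(-2)·-2 = 12
⇒ I^-2 Θ^12

{"I": -2, "Θ": 12}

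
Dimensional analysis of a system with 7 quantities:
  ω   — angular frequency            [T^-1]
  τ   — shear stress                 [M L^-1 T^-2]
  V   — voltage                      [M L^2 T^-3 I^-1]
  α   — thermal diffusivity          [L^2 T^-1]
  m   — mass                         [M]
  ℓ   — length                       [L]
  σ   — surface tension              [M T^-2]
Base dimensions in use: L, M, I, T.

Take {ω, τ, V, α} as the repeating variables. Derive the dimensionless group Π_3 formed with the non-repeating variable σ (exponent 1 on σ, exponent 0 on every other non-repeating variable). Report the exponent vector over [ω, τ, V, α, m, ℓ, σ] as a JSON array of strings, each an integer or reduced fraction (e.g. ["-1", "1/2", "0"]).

["1/2", "-1", "0", "-1/2", "0", "0", "1"]

Write exponents as rows L,M,I,T / cols ω,τ,V,α,m,ℓ,σ:
  L: [ 0 -1  2  2  0  1  0]
  M: [ 0  1  1  0  1  0  1]
  I: [ 0  0 -1  0  0  0  0]
  T: [-1 -2 -3 -1  0  0 -2]
RREF → pivots at {ω,τ,V,α} ⇒ r = 4
Pivot set = {ω,τ,V,α}, free = {m,ℓ,σ}
RREF:
  r0: [   1    0    0    0 -5/2 -1/2 -1/2]
  r1: [   0    1    0    0    1    0    1]
  r2: [   0    0    1    0    0    0    0]
  r3: [   0    0    0    1  1/2  1/2  1/2]
Fix exponent of σ at 1, m at 0, ℓ at 0; solve each RREF row for its pivot's exponent:
  r0: exp(ω) + (-1/2)·1 = 0 ⇒ exp(ω) = 1/2
  r1: exp(τ) + (1)·1 = 0 ⇒ exp(τ) = -1
  r2: exp(V) + (0)·1 = 0 ⇒ exp(V) = 0
  r3: exp(α) + (1/2)·1 = 0 ⇒ exp(α) = -1/2
Π_3 = ω^(1/2) · τ^-1 · α^(-1/2) · σ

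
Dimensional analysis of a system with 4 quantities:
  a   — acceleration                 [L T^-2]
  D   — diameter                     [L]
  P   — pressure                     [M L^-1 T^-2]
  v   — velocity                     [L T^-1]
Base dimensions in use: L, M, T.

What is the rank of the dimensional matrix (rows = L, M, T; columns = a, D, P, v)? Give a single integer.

Write exponents as rows L,M,T / cols a,D,P,v:
  L: [ 1  1 -1  1]
  M: [ 0  0  1  0]
  T: [-2  0 -2 -1]
Echelon form has 3 nonzero rows (pivots: a,D,P)

3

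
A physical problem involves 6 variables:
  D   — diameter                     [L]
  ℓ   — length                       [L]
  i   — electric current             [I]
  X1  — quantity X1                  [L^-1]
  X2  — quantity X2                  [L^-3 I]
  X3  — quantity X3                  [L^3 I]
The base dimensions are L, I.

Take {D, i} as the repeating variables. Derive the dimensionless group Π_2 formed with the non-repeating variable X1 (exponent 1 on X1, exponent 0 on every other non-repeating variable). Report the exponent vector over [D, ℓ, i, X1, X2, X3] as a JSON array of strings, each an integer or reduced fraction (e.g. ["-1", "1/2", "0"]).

["1", "0", "0", "1", "0", "0"]

Write exponents as rows L,I / cols D,ℓ,i,X1,X2,X3:
  L: [ 1  1  0 -1 -3  3]
  I: [ 0  0  1  0  1  1]
Echelon form has 2 nonzero rows (pivots: D,i)
Pivot set = {D,i}, free = {ℓ,X1,X2,X3}
RREF:
  r0: [   1    1    0   -1   -3    3]
  r1: [   0    0    1    0    1    1]
Fix exponent of X1 at 1, ℓ at 0, X2 at 0, X3 at 0; solve each RREF row for its pivot's exponent:
  r0: exp(D) + (-1)·1 = 0 ⇒ exp(D) = 1
  r1: exp(i) + (0)·1 = 0 ⇒ exp(i) = 0
Π_2 = D · X1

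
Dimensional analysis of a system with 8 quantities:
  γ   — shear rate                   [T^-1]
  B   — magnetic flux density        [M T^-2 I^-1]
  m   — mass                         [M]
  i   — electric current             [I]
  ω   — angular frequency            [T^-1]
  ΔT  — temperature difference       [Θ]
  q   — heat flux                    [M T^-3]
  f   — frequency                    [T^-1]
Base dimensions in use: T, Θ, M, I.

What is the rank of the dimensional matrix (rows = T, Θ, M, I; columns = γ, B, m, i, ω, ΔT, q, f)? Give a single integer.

Dimensional matrix (T×Θ×M×I by γ×B×m×i×ω×ΔT×q×f):
  T: [-1 -2  0  0 -1  0 -3 -1]
  Θ: [ 0  0  0  0  0  1  0  0]
  M: [ 0  1  1  0  0  0  1  0]
  I: [ 0 -1  0  1  0  0  0  0]
Row reduction gives pivot columns γ,B,m,ΔT; rank = 4

4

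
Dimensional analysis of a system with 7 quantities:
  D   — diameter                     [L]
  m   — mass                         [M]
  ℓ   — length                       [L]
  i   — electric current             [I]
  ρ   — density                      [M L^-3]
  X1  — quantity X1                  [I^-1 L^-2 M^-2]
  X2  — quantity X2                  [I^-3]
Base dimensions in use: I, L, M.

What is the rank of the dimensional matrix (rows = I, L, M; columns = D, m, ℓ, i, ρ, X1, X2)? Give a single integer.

Exponent matrix [I,L,M] × [D,m,ℓ,i,ρ,X1,X2]:
  I: [ 0  0  0  1  0 -1 -3]
  L: [ 1  0  1  0 -3 -2  0]
  M: [ 0  1  0  0  1 -2  0]
Echelon form has 3 nonzero rows (pivots: D,m,i)

3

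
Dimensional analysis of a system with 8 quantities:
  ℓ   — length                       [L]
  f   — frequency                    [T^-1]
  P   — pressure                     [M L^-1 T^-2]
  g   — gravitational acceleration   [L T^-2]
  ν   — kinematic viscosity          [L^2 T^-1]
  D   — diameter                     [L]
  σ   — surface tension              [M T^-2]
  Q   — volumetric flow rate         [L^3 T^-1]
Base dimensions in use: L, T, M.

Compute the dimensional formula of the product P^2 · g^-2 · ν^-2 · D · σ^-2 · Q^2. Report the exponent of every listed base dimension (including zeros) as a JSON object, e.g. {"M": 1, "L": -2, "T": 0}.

{"L": -1, "T": 4, "M": 0}

Exponent matrix [L,T,M] × [ℓ,f,P,g,ν,D,σ,Q]:
  L: [ 1  0 -1  1  2  1  0  3]
  T: [ 0 -1 -2 -2 -1  0 -2 -1]
  M: [ 0  0  1  0  0  0  1  0]
  [L]: (2)·-1+(-2)·1+(-2)·2+(1)·1+(-2)·0+(2)·3 = -1
  [T]: (2)·-2+(-2)·-2+(-2)·-1+(1)·0+(-2)·-2+(2)·-1 = 4
  [M]: (2)·1+(-2)·0+(-2)·0+(1)·0+(-2)·1+(2)·0 = 0
⇒ L^-1 T^4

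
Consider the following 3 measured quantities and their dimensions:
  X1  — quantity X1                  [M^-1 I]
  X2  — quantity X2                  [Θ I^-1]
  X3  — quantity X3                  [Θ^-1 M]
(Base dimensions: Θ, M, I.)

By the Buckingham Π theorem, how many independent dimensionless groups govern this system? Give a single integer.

Dimensional matrix (Θ×M×I by X1×X2×X3):
  Θ: [ 0  1 -1]
  M: [-1  0  1]
  I: [ 1 -1  0]
RREF → pivots at {X1,X2} ⇒ r = 2
Π count = n − r = 3 − 2 = 1

1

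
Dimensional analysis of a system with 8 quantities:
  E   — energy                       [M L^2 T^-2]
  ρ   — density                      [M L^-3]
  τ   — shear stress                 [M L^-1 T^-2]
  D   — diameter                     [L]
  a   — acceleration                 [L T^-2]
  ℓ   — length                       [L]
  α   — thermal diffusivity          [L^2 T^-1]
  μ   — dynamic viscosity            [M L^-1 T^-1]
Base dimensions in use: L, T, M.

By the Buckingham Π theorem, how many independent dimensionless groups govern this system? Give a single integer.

5

Write exponents as rows L,T,M / cols E,ρ,τ,D,a,ℓ,α,μ:
  L: [ 2 -3 -1  1  1  1  2 -1]
  T: [-2  0 -2  0 -2  0 -1 -1]
  M: [ 1  1  1  0  0  0  0  1]
Echelon form has 3 nonzero rows (pivots: E,ρ,τ)
8 vars − rank 3 = 5 Π groups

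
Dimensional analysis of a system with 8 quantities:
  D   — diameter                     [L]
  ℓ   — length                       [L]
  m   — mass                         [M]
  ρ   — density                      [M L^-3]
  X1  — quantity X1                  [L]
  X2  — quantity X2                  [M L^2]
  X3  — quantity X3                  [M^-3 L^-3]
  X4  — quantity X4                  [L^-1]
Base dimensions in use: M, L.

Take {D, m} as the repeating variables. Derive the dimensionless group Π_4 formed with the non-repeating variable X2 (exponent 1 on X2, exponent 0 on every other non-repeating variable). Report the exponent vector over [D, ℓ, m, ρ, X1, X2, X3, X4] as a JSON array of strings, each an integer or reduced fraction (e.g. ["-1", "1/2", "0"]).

Write exponents as rows M,L / cols D,ℓ,m,ρ,X1,X2,X3,X4:
  M: [ 0  0  1  1  0  1 -3  0]
  L: [ 1  1  0 -3  1  2 -3 -1]
Row reduction gives pivot columns D,m; rank = 2
Pivot set = {D,m}, free = {ℓ,ρ,X1,X2,X3,X4}
RREF:
  r0: [   1    1    0   -3    1    2   -3   -1]
  r1: [   0    0    1    1    0    1   -3    0]
Fix exponent of X2 at 1, ℓ at 0, ρ at 0, X1 at 0, X3 at 0, X4 at 0; solve each RREF row for its pivot's exponent:
  r0: exp(D) + (2)·1 = 0 ⇒ exp(D) = -2
  r1: exp(m) + (1)·1 = 0 ⇒ exp(m) = -1
Π_4 = D^-2 · m^-1 · X2

["-2", "0", "-1", "0", "0", "1", "0", "0"]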